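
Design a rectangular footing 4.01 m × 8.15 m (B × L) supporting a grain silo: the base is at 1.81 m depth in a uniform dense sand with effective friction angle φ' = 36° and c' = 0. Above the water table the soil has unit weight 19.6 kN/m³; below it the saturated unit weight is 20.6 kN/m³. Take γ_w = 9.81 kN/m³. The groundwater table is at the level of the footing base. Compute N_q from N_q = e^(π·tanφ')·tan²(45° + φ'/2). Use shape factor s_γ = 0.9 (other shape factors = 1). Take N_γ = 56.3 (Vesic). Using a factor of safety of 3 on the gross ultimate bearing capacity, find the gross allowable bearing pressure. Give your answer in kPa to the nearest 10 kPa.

q_all ≈ 810 kPa

N_q = e^(π·tan36°)·tan²(63°) = 37.75.
Effective surcharge at the founding depth q = γ·D_f = 19.6 × 1.81 = 35.476 kPa.
The water table coincides with the base, so in the self-weight term γ → γ' = 10.79 kN/m³.
q_ult = q·N_q + 0.5·γ·B·N_γ·s_γ
     = 35.476 × 37.752 + 0.5 × 10.79 × 4.01 × 56.3 × 0.9
     = 1339.3 + 1096.2 = 2435.5 kPa.
q_all = 2435.5 / 3 = 811.83 kPa.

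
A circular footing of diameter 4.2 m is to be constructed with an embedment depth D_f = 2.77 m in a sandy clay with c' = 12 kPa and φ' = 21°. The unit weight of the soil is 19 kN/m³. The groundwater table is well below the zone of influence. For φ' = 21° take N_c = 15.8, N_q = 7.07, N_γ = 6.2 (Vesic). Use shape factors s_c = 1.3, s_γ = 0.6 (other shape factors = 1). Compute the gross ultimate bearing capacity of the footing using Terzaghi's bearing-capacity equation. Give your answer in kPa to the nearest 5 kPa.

q_ult ≈ 765 kPa

Effective surcharge at the founding depth q = γ·D_f = 19 × 2.77 = 52.63 kPa.
q_ult = c·N_c·s_c + q·N_q + 0.5·γ·B·N_γ·s_γ
     = 12 × 15.8 × 1.3 + 52.63 × 7.07 + 0.5 × 19 × 4.2 × 6.2 × 0.6
     = 246.48 + 372.09 + 148.43 = 767 kPa.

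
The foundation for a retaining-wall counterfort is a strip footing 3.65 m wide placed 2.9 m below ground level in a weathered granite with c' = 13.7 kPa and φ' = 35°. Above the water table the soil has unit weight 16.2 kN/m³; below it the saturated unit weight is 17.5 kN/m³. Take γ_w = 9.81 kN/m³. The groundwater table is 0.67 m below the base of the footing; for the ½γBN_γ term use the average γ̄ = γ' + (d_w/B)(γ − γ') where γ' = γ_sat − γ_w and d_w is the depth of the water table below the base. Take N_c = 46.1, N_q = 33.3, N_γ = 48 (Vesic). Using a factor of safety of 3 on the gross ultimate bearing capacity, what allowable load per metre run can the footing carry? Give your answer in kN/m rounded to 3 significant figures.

≈ 3660 kN/m

Overburden at base level: q = 16.2 × 2.9 = 46.98 kPa.
The water table is 0.67 m below the base (< B = 3.65 m), so the ½γBN_γ term uses γ̄ = γ' + (d_w/B)(γ − γ') = 7.69 + (0.67/3.65)(16.2 − 7.69) = 9.2521 kN/m³.
Cohesion term c·N_c = 13.7 × 46.1 = 631.57 kPa; surcharge term q·N_q = 46.98 × 33.3 = 1564.4 kPa; self-weight term 0.5·γ·B·N_γ = 0.5 × 9.2521 × 3.65 × 48 = 810.48 kPa.
q_ult = 631.57 + 1564.4 + 810.48 = 3006.5 kPa.
Gross allowable pressure q_all = 3006.5 / 3 = 1002.2 kPa.
Allowable wall load = q_all × B = 1002.2 × 3.65 = 3657.9 kN per metre run.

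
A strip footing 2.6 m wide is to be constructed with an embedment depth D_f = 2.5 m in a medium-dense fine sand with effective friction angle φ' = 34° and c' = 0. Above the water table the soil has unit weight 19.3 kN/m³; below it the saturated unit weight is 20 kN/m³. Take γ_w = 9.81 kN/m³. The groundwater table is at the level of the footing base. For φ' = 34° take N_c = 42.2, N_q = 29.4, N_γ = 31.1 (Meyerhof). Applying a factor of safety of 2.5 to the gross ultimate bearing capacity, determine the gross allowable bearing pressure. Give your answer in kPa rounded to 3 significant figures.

Effective surcharge at the founding depth q = γ·D_f = 19.3 × 2.5 = 48.25 kPa.
The water table coincides with the base, so in the self-weight term γ → γ' = 10.19 kN/m³.
q_ult = q·N_q + 0.5·γ·B·N_γ
     = 48.25 × 29.4 + 0.5 × 10.19 × 2.6 × 31.1
     = 1418.5 + 411.98 = 1830.5 kPa.
q_all = q_ult / FS = 1830.5 / 2.5 = 732.21 kPa.

q_all ≈ 732 kPa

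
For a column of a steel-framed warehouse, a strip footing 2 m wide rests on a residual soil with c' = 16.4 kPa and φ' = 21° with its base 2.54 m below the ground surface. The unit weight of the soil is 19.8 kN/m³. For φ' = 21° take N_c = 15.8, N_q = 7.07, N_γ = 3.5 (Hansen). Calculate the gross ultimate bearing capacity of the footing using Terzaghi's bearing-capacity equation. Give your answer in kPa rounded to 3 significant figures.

q_ult ≈ 684 kPa

Effective surcharge at the founding depth q = γ·D_f = 19.8 × 2.54 = 50.292 kPa.
q_ult = c·N_c + q·N_q + 0.5·γ·B·N_γ
     = 16.4 × 15.8 + 50.292 × 7.07 + 0.5 × 19.8 × 2 × 3.5
     = 259.12 + 355.56 + 69.3 = 683.98 kPa.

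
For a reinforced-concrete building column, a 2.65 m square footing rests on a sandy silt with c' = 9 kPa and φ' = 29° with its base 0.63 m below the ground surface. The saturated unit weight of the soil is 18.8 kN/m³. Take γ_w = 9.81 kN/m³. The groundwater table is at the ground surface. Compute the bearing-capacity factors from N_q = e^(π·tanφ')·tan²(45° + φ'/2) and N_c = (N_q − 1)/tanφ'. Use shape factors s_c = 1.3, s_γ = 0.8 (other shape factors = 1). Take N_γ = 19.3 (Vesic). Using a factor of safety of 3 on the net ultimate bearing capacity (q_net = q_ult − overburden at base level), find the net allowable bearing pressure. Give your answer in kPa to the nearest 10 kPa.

q_all(net) ≈ 200 kPa

N_q = e^(π·tan29°)·tan²(59.5°) = 16.44; N_c = (N_q − 1)/tanφ' = 27.86.
γ' = 18.8 − 9.81 = 8.99 kN/m³ (submerged throughout). q = 8.99 × 0.63 = 5.6637 kPa; the same γ' applies in the ½γBN_γ term.
c·N_c·s_c = 9 × 27.86 × 1.3 = 325.97 kPa
q·N_q = 5.6637 × 16.443 = 93.13 kPa
0.5·γ·B·N_γ·s_γ = 0.5 × 8.99 × 2.65 × 19.3 × 0.8 = 183.92 kPa
q_ult = 325.97 + 93.13 + 183.92 = 603.01 kPa.
q_net = 603.01 − 5.6637 = 597.35 kPa.
q_all(net) = 597.35 / 3 = 199.12 kPa.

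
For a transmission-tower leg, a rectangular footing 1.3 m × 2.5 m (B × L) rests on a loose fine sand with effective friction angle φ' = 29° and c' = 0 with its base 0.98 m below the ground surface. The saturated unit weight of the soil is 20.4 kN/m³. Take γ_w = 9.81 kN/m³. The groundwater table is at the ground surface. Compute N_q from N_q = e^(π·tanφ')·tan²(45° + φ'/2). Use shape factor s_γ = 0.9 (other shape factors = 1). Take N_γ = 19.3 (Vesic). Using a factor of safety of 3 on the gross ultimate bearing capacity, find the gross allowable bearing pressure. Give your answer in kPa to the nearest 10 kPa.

q_all ≈ 100 kPa

N_q = e^(π·tan29°)·tan²(59.5°) = 16.44.
γ' = 20.4 − 9.81 = 10.59 kN/m³ (submerged throughout). q = 10.59 × 0.98 = 10.378 kPa; the same γ' applies in the ½γBN_γ term.
q·N_q = 10.378 × 16.443 = 170.65 kPa
0.5·γ·B·N_γ·s_γ = 0.5 × 10.59 × 1.3 × 19.3 × 0.9 = 119.57 kPa
q_ult = 170.65 + 119.57 = 290.22 kPa.
q_all = 290.22 / 3 = 96.739 kPa.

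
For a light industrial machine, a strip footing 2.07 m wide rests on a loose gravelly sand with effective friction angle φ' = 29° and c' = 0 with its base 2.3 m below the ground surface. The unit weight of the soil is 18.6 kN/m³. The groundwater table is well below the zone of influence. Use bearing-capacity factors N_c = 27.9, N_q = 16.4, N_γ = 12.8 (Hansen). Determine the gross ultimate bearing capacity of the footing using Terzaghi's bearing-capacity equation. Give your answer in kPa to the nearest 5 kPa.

q_ult ≈ 950 kPa

Overburden at base level: q = 18.6 × 2.3 = 42.78 kPa.
Surcharge term q·N_q = 42.78 × 16.4 = 701.59 kPa; self-weight term 0.5·γ·B·N_γ = 0.5 × 18.6 × 2.07 × 12.8 = 246.41 kPa.
q_ult = 701.59 + 246.41 = 948 kPa.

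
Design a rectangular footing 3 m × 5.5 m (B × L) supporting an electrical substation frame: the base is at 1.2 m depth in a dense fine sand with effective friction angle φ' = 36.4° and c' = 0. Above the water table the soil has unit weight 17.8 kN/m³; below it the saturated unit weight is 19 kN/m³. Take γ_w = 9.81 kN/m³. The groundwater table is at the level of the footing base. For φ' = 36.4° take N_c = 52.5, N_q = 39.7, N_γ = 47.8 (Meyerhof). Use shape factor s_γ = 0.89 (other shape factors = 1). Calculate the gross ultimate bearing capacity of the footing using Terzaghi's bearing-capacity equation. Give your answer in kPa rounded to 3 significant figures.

q = γ·D_f = 17.8 × 1.2 = 21.36 kPa.
For the ½γBN_γ term take γ' = 19 − 9.81 = 9.19 kN/m³ (soil below base is submerged).
q·N_q = 21.36 × 39.7 = 847.99 kPa
0.5·γ·B·N_γ·s_γ = 0.5 × 9.19 × 3 × 47.8 × 0.89 = 586.44 kPa
q_ult = 847.99 + 586.44 = 1434.4 kPa.

q_ult ≈ 1430 kPa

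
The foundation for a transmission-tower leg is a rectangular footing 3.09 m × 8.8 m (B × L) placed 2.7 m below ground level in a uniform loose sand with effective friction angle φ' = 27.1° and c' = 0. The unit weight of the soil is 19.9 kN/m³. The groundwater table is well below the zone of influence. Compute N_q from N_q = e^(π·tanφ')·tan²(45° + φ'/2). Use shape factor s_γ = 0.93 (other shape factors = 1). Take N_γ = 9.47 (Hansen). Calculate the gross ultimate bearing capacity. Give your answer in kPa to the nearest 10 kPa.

q_ult ≈ 990 kPa

tan27.1° = 0.5117, so N_q = e^(π×0.5117)·tan²(58.55°) = 4.991 × 2.673 = 13.34.
q = γ·D_f = 19.9 × 2.7 = 53.73 kPa.
q·N_q = 53.73 × 13.343 = 716.91 kPa
0.5·γ·B·N_γ·s_γ = 0.5 × 19.9 × 3.09 × 9.47 × 0.93 = 270.78 kPa
q_ult = 716.91 + 270.78 = 987.69 kPa.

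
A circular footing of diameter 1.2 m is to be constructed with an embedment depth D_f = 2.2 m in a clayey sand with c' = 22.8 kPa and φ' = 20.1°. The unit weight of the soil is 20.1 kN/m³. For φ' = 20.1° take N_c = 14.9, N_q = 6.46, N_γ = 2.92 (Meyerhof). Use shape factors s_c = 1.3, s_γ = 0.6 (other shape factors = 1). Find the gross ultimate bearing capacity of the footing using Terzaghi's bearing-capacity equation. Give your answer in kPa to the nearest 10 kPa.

q = γ·D_f = 20.1 × 2.2 = 44.22 kPa.
c·N_c·s_c = 22.8 × 14.9 × 1.3 = 441.64 kPa
q·N_q = 44.22 × 6.46 = 285.66 kPa
0.5·γ·B·N_γ·s_γ = 0.5 × 20.1 × 1.2 × 2.92 × 0.6 = 21.129 kPa
q_ult = 441.64 + 285.66 + 21.129 = 748.43 kPa.

q_ult ≈ 750 kPa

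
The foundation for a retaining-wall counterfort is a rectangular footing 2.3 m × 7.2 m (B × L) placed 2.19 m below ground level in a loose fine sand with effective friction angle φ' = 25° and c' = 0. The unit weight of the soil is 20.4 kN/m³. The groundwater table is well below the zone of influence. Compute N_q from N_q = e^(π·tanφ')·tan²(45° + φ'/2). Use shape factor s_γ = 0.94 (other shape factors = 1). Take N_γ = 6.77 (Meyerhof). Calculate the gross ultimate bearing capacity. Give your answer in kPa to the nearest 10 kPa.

tan25° = 0.4663, so N_q = e^(π×0.4663)·tan²(57.5°) = 4.327 × 2.464 = 10.66.
Overburden at base level: q = 20.4 × 2.19 = 44.676 kPa.
Surcharge term q·N_q = 44.676 × 10.662 = 476.34 kPa; self-weight term 0.5·γ·B·N_γ·s_γ = 0.5 × 20.4 × 2.3 × 6.77 × 0.94 = 149.29 kPa.
q_ult = 476.34 + 149.29 = 625.64 kPa.

q_ult ≈ 630 kPa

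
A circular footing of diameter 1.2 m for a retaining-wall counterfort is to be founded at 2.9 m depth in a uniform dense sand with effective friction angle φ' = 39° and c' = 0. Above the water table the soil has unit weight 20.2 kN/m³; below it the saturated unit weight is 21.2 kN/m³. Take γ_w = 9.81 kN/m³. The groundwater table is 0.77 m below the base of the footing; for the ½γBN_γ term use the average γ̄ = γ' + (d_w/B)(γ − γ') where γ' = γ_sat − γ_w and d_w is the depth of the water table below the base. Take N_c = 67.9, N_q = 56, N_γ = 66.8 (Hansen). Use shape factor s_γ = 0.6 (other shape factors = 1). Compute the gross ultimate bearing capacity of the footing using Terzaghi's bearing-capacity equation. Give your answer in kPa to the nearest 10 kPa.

Overburden at base level: q = 20.2 × 2.9 = 58.58 kPa.
The water table is 0.77 m below the base (< B = 1.2 m), so the ½γBN_γ term uses γ̄ = γ' + (d_w/B)(γ − γ') = 11.39 + (0.77/1.2)(20.2 − 11.39) = 17.043 kN/m³.
Surcharge term q·N_q = 58.58 × 56 = 3280.5 kPa; self-weight term 0.5·γ·B·N_γ·s_γ = 0.5 × 17.043 × 1.2 × 66.8 × 0.6 = 409.85 kPa.
q_ult = 3280.5 + 409.85 = 3690.3 kPa.

q_ult ≈ 3690 kPa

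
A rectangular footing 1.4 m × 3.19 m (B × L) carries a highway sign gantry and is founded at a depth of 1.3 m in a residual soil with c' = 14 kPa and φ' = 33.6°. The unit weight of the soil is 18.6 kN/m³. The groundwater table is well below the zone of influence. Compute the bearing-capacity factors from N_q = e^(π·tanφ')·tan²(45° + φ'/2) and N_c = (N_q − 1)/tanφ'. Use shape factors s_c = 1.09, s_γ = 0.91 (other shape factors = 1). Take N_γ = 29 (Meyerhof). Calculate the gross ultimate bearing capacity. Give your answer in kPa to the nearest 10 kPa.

tan33.6° = 0.6644, so N_q = e^(π×0.6644)·tan²(61.8°) = 8.063 × 3.478 = 28.04.
N_c = (28.04 − 1)/tan33.6° = 40.7.
Overburden at base level: q = 18.6 × 1.3 = 24.18 kPa.
Cohesion term c·N_c·s_c = 14 × 40.705 × 1.09 = 621.16 kPa; surcharge term q·N_q = 24.18 × 28.044 = 678.11 kPa; self-weight term 0.5·γ·B·N_γ·s_γ = 0.5 × 18.6 × 1.4 × 29 × 0.91 = 343.6 kPa.
q_ult = 621.16 + 678.11 + 343.6 = 1642.9 kPa.

q_ult ≈ 1640 kPa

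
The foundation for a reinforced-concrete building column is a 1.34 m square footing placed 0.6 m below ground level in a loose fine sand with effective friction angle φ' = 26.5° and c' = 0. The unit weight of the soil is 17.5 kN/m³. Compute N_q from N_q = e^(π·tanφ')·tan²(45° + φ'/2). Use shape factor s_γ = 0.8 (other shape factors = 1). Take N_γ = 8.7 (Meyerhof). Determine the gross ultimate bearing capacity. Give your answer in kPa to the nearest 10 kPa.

q_ult ≈ 210 kPa

tan26.5° = 0.4986, so N_q = e^(π×0.4986)·tan²(58.25°) = 4.789 × 2.611 = 12.51.
q = γ·D_f = 17.5 × 0.6 = 10.5 kPa.
q·N_q = 10.5 × 12.506 = 131.32 kPa
0.5·γ·B·N_γ·s_γ = 0.5 × 17.5 × 1.34 × 8.7 × 0.8 = 81.606 kPa
q_ult = 131.32 + 81.606 = 212.92 kPa.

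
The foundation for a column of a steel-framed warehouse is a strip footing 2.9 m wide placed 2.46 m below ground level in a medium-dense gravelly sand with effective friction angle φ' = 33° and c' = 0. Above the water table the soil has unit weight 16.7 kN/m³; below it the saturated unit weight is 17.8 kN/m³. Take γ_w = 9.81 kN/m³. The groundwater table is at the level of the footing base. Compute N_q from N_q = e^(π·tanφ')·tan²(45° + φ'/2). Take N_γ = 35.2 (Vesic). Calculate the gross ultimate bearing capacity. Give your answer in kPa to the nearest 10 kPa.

q_ult ≈ 1480 kPa

tan33° = 0.6494, so N_q = e^(π×0.6494)·tan²(61.5°) = 7.692 × 3.392 = 26.09.
Effective surcharge at the founding depth q = γ·D_f = 16.7 × 2.46 = 41.082 kPa.
The water table coincides with the base, so in the self-weight term γ → γ' = 7.99 kN/m³.
q_ult = q·N_q + 0.5·γ·B·N_γ
     = 41.082 × 26.092 + 0.5 × 7.99 × 2.9 × 35.2
     = 1071.9 + 407.81 = 1479.7 kPa.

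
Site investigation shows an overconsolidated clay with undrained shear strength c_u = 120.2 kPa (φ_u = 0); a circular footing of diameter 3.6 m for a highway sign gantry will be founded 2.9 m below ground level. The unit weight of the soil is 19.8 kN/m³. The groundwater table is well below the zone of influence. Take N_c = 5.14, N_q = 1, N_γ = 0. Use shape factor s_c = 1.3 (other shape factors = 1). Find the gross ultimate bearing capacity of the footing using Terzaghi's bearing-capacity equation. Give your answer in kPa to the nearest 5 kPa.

Overburden at base level: q = 19.8 × 2.9 = 57.42 kPa.
Cohesion term c·N_c·s_c = 120.2 × 5.14 × 1.3 = 803.18 kPa; surcharge term q·N_q = 57.42 × 1 = 57.42 kPa.
q_ult = 803.18 + 57.42 = 860.6 kPa.

q_ult ≈ 860 kPa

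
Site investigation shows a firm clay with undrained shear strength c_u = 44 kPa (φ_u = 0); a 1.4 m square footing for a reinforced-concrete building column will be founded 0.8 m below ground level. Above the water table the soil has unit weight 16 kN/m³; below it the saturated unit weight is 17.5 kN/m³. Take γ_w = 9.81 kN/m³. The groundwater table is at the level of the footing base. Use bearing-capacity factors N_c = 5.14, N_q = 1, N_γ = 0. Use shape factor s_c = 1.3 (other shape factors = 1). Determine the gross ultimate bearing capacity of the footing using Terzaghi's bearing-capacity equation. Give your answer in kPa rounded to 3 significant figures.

Effective surcharge at the founding depth q = γ·D_f = 16 × 0.8 = 12.8 kPa.
q_ult = c·N_c·s_c + q·N_q
     = 44 × 5.14 × 1.3 + 12.8 × 1
     = 294.01 + 12.8 = 306.81 kPa.

q_ult ≈ 307 kPa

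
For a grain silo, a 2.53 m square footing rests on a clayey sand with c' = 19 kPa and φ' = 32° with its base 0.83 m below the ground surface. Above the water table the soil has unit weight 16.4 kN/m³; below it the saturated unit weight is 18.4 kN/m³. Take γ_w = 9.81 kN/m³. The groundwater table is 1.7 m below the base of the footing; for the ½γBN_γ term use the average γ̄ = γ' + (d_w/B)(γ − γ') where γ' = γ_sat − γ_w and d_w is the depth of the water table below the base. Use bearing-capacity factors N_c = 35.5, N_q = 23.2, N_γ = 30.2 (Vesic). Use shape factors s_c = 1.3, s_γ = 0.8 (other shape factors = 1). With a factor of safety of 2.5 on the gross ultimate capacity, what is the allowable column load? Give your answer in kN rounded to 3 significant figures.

P_all ≈ 4140 kN

Overburden at base level: q = 16.4 × 0.83 = 13.612 kPa.
The water table is 1.7 m below the base (< B = 2.53 m), so the ½γBN_γ term uses γ̄ = γ' + (d_w/B)(γ − γ') = 8.59 + (1.7/2.53)(16.4 − 8.59) = 13.838 kN/m³.
Cohesion term c·N_c·s_c = 19 × 35.5 × 1.3 = 876.85 kPa; surcharge term q·N_q = 13.612 × 23.2 = 315.8 kPa; self-weight term 0.5·γ·B·N_γ·s_γ = 0.5 × 13.838 × 2.53 × 30.2 × 0.8 = 422.92 kPa.
q_ult = 876.85 + 315.8 + 422.92 = 1615.6 kPa.
Gross allowable pressure q_all = 1615.6 / 2.5 = 646.23 kPa.
Footing area = 6.4009 m², so allowable column load = 646.23 × 6.4009 = 4136.4 kN.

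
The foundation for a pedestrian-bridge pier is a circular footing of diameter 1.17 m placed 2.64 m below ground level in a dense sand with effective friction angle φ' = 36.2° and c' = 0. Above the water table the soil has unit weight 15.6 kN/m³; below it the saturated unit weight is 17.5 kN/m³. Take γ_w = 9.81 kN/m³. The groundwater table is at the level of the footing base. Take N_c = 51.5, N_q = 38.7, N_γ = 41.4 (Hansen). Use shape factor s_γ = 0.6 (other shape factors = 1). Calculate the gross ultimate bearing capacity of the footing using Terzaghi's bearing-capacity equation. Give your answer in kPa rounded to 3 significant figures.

q_ult ≈ 1710 kPa

Effective surcharge at the founding depth q = γ·D_f = 15.6 × 2.64 = 41.184 kPa.
The water table coincides with the base, so in the self-weight term γ → γ' = 7.69 kN/m³.
q_ult = q·N_q + 0.5·γ·B·N_γ·s_γ
     = 41.184 × 38.7 + 0.5 × 7.69 × 1.17 × 41.4 × 0.6
     = 1593.8 + 111.75 = 1705.6 kPa.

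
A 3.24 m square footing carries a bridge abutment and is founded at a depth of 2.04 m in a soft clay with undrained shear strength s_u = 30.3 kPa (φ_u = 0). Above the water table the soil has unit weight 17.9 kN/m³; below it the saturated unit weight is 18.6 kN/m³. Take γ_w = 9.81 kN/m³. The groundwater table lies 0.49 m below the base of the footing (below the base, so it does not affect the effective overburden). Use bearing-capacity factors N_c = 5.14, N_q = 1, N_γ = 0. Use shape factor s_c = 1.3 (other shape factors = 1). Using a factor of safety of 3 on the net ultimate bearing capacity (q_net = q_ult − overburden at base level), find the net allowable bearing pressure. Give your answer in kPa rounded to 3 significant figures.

q = γ·D_f = 17.9 × 2.04 = 36.516 kPa.
c·N_c·s_c = 30.3 × 5.14 × 1.3 = 202.46 kPa
q·N_q = 36.516 × 1 = 36.516 kPa
q_ult = 202.46 + 36.516 = 238.98 kPa.
q_net = 238.98 − 36.516 = 202.46 kPa.
q_all(net) = 202.46 / 3 = 67.488 kPa.

q_all(net) ≈ 67.5 kPa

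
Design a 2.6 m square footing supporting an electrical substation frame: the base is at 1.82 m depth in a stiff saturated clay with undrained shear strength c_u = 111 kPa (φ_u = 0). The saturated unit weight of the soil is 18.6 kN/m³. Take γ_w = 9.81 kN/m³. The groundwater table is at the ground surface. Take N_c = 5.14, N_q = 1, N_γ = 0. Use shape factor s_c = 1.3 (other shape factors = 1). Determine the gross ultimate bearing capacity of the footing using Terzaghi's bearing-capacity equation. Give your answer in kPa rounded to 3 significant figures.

γ' = 18.6 − 9.81 = 8.79 kN/m³ (submerged throughout). q = 8.79 × 1.82 = 15.998 kPa.
c·N_c·s_c = 111 × 5.14 × 1.3 = 741.7 kPa
q·N_q = 15.998 × 1 = 15.998 kPa
q_ult = 741.7 + 15.998 = 757.7 kPa.

q_ult ≈ 758 kPa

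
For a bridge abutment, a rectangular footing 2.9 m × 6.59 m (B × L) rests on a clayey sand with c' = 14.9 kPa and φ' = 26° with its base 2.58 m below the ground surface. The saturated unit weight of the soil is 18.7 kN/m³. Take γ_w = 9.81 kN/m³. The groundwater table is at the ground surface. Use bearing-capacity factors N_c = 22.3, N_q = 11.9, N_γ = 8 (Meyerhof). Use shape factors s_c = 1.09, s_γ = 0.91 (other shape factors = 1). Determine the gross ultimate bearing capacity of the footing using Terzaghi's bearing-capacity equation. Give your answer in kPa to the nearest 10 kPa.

q_ult ≈ 730 kPa

Water table at ground surface, so effective unit weight γ' = 18.7 − 9.81 = 8.89 kN/m³ is used throughout; overburden q = 8.89 × 2.58 = 22.936 kPa; the same γ' applies in the ½γBN_γ term.
Cohesion term c·N_c·s_c = 14.9 × 22.3 × 1.09 = 362.17 kPa; surcharge term q·N_q = 22.936 × 11.9 = 272.94 kPa; self-weight term 0.5·γ·B·N_γ·s_γ = 0.5 × 8.89 × 2.9 × 8 × 0.91 = 93.843 kPa.
q_ult = 362.17 + 272.94 + 93.843 = 728.96 kPa.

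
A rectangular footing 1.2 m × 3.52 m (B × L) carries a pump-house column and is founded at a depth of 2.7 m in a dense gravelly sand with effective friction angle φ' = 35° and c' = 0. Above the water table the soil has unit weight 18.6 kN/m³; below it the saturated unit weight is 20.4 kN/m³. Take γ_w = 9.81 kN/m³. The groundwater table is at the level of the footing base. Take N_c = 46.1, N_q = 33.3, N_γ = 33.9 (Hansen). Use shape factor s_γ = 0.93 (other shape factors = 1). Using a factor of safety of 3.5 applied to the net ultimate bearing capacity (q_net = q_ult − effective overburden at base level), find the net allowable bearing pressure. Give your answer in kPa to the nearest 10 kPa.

Overburden at base level: q = 18.6 × 2.7 = 50.22 kPa.
Below the base the soil is submerged, so the ½γBN_γ term uses γ' = 20.4 − 9.81 = 10.59 kN/m³.
Surcharge term q·N_q = 50.22 × 33.3 = 1672.3 kPa; self-weight term 0.5·γ·B·N_γ·s_γ = 0.5 × 10.59 × 1.2 × 33.9 × 0.93 = 200.32 kPa.
q_ult = 1672.3 + 200.32 = 1872.6 kPa.
Net ultimate: q_net = 1872.6 − 50.22 = 1822.4 kPa.
q_all(net) = 1822.4 / 3.5 = 520.69 kPa.

q_all(net) ≈ 520 kPa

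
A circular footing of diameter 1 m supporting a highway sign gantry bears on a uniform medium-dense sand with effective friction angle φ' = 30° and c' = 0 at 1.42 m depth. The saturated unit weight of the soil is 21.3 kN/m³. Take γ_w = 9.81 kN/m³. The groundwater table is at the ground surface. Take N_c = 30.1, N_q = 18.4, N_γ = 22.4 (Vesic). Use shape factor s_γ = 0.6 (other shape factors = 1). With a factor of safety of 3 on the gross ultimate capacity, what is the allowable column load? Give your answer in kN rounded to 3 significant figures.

P_all ≈ 98.8 kN

With the water table at the surface the whole profile is submerged: γ' = 21.3 − 9.81 = 11.49 kN/m³, so q = γ'·D_f = 16.316 kPa; the same γ' applies in the ½γBN_γ term.
q_ult = q·N_q + 0.5·γ·B·N_γ·s_γ
     = 16.316 × 18.4 + 0.5 × 11.49 × 1 × 22.4 × 0.6
     = 300.21 + 77.213 = 377.42 kPa.
Gross allowable pressure q_all = 377.42 / 3 = 125.81 kPa.
Footing area = 0.7854 m², so allowable column load = 125.81 × 0.7854 = 98.809 kN.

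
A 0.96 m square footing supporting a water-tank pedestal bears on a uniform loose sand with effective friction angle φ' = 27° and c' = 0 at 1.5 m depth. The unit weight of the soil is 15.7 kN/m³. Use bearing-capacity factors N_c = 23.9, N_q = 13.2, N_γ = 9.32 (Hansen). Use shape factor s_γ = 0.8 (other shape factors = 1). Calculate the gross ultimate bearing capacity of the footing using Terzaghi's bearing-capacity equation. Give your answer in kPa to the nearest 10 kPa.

q_ult ≈ 370 kPa

q = γ·D_f = 15.7 × 1.5 = 23.55 kPa.
q·N_q = 23.55 × 13.2 = 310.86 kPa
0.5·γ·B·N_γ·s_γ = 0.5 × 15.7 × 0.96 × 9.32 × 0.8 = 56.188 kPa
q_ult = 310.86 + 56.188 = 367.05 kPa.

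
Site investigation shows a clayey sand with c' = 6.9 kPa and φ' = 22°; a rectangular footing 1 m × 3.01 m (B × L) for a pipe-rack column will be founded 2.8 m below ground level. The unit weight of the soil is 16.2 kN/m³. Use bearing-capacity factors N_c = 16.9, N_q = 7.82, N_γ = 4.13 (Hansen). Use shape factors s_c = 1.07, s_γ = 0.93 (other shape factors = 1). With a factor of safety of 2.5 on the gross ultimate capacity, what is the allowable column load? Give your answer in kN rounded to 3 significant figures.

P_all ≈ 615 kN

Overburden at base level: q = 16.2 × 2.8 = 45.36 kPa.
Cohesion term c·N_c·s_c = 6.9 × 16.9 × 1.07 = 124.77 kPa; surcharge term q·N_q = 45.36 × 7.82 = 354.72 kPa; self-weight term 0.5·γ·B·N_γ·s_γ = 0.5 × 16.2 × 1 × 4.13 × 0.93 = 31.111 kPa.
q_ult = 124.77 + 354.72 + 31.111 = 510.6 kPa.
Gross allowable pressure q_all = 510.6 / 2.5 = 204.24 kPa.
Footing area = 3.01 m², so allowable column load = 204.24 × 3.01 = 614.76 kN.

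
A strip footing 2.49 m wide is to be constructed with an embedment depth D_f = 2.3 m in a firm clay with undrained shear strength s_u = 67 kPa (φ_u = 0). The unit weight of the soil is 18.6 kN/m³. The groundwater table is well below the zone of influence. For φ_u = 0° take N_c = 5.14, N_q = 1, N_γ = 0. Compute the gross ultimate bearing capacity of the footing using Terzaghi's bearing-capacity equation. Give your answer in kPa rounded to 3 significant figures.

Overburden at base level: q = 18.6 × 2.3 = 42.78 kPa.
Cohesion term c·N_c = 67 × 5.14 = 344.38 kPa; surcharge term q·N_q = 42.78 × 1 = 42.78 kPa.
q_ult = 344.38 + 42.78 = 387.16 kPa.

q_ult ≈ 387 kPa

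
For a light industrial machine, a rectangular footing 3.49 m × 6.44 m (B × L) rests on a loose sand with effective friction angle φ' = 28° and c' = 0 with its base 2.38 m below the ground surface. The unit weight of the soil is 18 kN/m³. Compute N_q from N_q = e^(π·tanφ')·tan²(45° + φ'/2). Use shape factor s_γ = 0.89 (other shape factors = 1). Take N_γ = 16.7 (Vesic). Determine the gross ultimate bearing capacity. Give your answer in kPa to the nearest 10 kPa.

q_ult ≈ 1100 kPa

tan28° = 0.5317, so N_q = e^(π×0.5317)·tan²(59°) = 5.314 × 2.77 = 14.72.
q = γ·D_f = 18 × 2.38 = 42.84 kPa.
q·N_q = 42.84 × 14.72 = 630.6 kPa
0.5·γ·B·N_γ·s_γ = 0.5 × 18 × 3.49 × 16.7 × 0.89 = 466.85 kPa
q_ult = 630.6 + 466.85 = 1097.4 kPa.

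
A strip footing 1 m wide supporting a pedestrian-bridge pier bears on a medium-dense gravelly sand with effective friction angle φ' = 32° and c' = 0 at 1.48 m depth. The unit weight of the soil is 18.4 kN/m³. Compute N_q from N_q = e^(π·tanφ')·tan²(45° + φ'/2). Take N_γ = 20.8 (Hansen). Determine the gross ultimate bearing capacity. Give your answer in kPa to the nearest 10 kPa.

tan32° = 0.6249, so N_q = e^(π×0.6249)·tan²(61°) = 7.121 × 3.255 = 23.18.
Effective surcharge at the founding depth q = γ·D_f = 18.4 × 1.48 = 27.232 kPa.
q_ult = q·N_q + 0.5·γ·B·N_γ
     = 27.232 × 23.177 + 0.5 × 18.4 × 1 × 20.8
     = 631.15 + 191.36 = 822.51 kPa.

q_ult ≈ 820 kPa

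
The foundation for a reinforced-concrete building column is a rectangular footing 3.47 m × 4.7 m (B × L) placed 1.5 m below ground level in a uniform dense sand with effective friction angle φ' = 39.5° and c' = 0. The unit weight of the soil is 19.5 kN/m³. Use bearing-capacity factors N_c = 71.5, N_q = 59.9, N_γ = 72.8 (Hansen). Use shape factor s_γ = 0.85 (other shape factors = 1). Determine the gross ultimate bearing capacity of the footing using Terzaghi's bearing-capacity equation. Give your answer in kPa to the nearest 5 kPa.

Overburden at base level: q = 19.5 × 1.5 = 29.25 kPa.
Surcharge term q·N_q = 29.25 × 59.9 = 1752.1 kPa; self-weight term 0.5·γ·B·N_γ·s_γ = 0.5 × 19.5 × 3.47 × 72.8 × 0.85 = 2093.6 kPa.
q_ult = 1752.1 + 2093.6 = 3845.6 kPa.

q_ult ≈ 3845 kPa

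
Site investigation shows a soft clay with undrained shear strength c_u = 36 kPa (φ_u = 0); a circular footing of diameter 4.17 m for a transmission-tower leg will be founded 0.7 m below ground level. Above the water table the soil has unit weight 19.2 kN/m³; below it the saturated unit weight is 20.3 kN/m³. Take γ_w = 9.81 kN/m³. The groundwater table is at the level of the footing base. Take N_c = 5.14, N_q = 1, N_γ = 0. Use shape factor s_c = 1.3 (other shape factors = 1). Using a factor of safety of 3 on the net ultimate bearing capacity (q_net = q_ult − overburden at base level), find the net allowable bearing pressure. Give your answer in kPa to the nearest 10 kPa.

q_all(net) ≈ 80 kPa

Overburden at base level: q = 19.2 × 0.7 = 13.44 kPa.
Cohesion term c·N_c·s_c = 36 × 5.14 × 1.3 = 240.55 kPa; surcharge term q·N_q = 13.44 × 1 = 13.44 kPa.
q_ult = 240.55 + 13.44 = 253.99 kPa.
q_net = 253.99 − 13.44 = 240.55 kPa.
q_all(net) = 240.55 / 3 = 80.184 kPa.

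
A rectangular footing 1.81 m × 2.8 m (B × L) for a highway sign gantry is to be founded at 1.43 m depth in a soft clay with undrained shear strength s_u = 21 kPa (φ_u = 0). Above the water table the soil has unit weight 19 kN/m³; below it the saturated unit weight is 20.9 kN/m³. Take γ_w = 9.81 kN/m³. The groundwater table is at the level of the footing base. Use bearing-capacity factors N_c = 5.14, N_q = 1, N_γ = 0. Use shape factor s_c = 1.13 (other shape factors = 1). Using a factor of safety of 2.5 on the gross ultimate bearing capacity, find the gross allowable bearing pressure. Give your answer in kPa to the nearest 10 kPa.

q_all ≈ 60 kPa

Overburden at base level: q = 19 × 1.43 = 27.17 kPa.
Cohesion term c·N_c·s_c = 21 × 5.14 × 1.13 = 121.97 kPa; surcharge term q·N_q = 27.17 × 1 = 27.17 kPa.
q_ult = 121.97 + 27.17 = 149.14 kPa.
q_all = 149.14 / 2.5 = 59.657 kPa.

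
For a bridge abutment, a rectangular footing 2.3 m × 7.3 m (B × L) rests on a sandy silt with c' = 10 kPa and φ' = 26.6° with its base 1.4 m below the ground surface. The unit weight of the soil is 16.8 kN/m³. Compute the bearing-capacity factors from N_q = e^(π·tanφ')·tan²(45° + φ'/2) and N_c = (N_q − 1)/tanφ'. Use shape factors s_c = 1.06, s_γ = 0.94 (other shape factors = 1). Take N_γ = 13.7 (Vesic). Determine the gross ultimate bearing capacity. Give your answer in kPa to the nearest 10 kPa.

q_ult ≈ 790 kPa

tan26.6° = 0.5008, so N_q = e^(π×0.5008)·tan²(58.3°) = 4.822 × 2.622 = 12.64.
N_c = (12.64 − 1)/tan26.6° = 23.25.
Overburden at base level: q = 16.8 × 1.4 = 23.52 kPa.
Cohesion term c·N_c·s_c = 10 × 23.247 × 1.06 = 246.42 kPa; surcharge term q·N_q = 23.52 × 12.641 = 297.33 kPa; self-weight term 0.5·γ·B·N_γ·s_γ = 0.5 × 16.8 × 2.3 × 13.7 × 0.94 = 248.8 kPa.
q_ult = 246.42 + 297.33 + 248.8 = 792.55 kPa.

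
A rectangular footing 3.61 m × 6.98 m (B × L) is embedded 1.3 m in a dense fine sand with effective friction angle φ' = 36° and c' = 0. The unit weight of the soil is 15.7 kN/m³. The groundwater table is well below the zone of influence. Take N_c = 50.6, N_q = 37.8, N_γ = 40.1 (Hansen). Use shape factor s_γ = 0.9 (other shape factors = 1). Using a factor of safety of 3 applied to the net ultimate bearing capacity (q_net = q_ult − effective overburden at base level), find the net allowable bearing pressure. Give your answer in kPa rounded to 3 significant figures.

q_all(net) ≈ 591 kPa

Effective surcharge at the founding depth q = γ·D_f = 15.7 × 1.3 = 20.41 kPa.
q_ult = q·N_q + 0.5·γ·B·N_γ·s_γ
     = 20.41 × 37.8 + 0.5 × 15.7 × 3.61 × 40.1 × 0.9
     = 771.5 + 1022.7 = 1794.2 kPa.
Net ultimate: q_net = 1794.2 − 20.41 = 1773.8 kPa.
q_all(net) = 1773.8 / 3 = 591.27 kPa.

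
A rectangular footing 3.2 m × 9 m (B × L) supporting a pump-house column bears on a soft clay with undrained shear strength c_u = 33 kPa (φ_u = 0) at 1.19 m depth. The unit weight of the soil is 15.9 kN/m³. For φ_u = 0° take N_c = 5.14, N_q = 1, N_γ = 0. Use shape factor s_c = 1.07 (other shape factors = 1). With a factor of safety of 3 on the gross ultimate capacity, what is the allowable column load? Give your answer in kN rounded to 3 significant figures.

Overburden at base level: q = 15.9 × 1.19 = 18.921 kPa.
Cohesion term c·N_c·s_c = 33 × 5.14 × 1.07 = 181.49 kPa; surcharge term q·N_q = 18.921 × 1 = 18.921 kPa.
q_ult = 181.49 + 18.921 = 200.41 kPa.
Gross allowable pressure q_all = 200.41 / 3 = 66.805 kPa.
Footing area = 28.8 m², so allowable column load = 66.805 × 28.8 = 1924 kN.

P_all ≈ 1920 kN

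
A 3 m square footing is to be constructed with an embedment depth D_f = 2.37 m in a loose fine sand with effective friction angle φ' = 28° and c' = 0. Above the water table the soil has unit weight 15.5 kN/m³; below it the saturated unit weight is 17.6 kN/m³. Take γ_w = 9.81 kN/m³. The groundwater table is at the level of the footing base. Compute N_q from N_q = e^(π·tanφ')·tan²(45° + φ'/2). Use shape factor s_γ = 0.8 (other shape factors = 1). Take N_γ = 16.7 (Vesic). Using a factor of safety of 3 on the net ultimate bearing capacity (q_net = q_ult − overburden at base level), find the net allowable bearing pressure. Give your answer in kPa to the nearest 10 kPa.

N_q = e^(π·tan28°)·tan²(59°) = 14.72.
Overburden at base level: q = 15.5 × 2.37 = 36.735 kPa.
Below the base the soil is submerged, so the ½γBN_γ term uses γ' = 17.6 − 9.81 = 7.79 kN/m³.
Surcharge term q·N_q = 36.735 × 14.72 = 540.73 kPa; self-weight term 0.5·γ·B·N_γ·s_γ = 0.5 × 7.79 × 3 × 16.7 × 0.8 = 156.11 kPa.
q_ult = 540.73 + 156.11 = 696.85 kPa.
q_net = 696.85 − 36.735 = 660.11 kPa.
q_all(net) = 660.11 / 3 = 220.04 kPa.

q_all(net) ≈ 220 kPa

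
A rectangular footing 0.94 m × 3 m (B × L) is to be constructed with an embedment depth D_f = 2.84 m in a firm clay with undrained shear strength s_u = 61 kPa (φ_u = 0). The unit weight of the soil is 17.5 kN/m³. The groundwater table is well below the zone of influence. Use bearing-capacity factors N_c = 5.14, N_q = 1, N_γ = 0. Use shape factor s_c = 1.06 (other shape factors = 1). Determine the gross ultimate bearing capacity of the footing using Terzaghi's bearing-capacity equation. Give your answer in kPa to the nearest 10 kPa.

q_ult ≈ 380 kPa

q = γ·D_f = 17.5 × 2.84 = 49.7 kPa.
c·N_c·s_c = 61 × 5.14 × 1.06 = 332.35 kPa
q·N_q = 49.7 × 1 = 49.7 kPa
q_ult = 332.35 + 49.7 = 382.05 kPa.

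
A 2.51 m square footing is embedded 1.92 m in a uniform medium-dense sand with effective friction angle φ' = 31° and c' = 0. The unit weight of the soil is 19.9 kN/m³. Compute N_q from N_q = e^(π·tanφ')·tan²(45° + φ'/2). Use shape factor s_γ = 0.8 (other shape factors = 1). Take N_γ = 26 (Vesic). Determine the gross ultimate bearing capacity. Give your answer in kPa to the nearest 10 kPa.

q_ult ≈ 1310 kPa

tan31° = 0.6009, so N_q = e^(π×0.6009)·tan²(60.5°) = 6.604 × 3.124 = 20.63.
Overburden at base level: q = 19.9 × 1.92 = 38.208 kPa.
Surcharge term q·N_q = 38.208 × 20.631 = 788.26 kPa; self-weight term 0.5·γ·B·N_γ·s_γ = 0.5 × 19.9 × 2.51 × 26 × 0.8 = 519.47 kPa.
q_ult = 788.26 + 519.47 = 1307.7 kPa.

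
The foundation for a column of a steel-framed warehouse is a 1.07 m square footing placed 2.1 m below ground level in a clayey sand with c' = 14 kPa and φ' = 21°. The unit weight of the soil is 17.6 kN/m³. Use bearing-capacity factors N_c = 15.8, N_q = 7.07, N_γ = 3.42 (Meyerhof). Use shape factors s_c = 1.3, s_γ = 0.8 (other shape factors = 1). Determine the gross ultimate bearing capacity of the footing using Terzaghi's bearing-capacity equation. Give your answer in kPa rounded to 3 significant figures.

Overburden at base level: q = 17.6 × 2.1 = 36.96 kPa.
Cohesion term c·N_c·s_c = 14 × 15.8 × 1.3 = 287.56 kPa; surcharge term q·N_q = 36.96 × 7.07 = 261.31 kPa; self-weight term 0.5·γ·B·N_γ·s_γ = 0.5 × 17.6 × 1.07 × 3.42 × 0.8 = 25.762 kPa.
q_ult = 287.56 + 261.31 + 25.762 = 574.63 kPa.

q_ult ≈ 575 kPa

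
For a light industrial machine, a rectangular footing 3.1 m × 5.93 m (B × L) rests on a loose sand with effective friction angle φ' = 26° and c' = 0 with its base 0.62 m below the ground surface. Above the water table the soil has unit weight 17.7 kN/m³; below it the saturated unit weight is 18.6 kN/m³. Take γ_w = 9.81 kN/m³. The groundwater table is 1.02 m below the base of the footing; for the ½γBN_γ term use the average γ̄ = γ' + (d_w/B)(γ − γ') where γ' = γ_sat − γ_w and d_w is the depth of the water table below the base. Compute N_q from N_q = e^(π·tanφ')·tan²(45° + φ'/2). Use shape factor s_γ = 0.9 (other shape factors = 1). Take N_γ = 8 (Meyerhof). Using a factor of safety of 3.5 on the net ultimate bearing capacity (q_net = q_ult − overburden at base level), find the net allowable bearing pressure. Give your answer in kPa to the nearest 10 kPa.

q_all(net) ≈ 70 kPa

N_q = e^(π·tan26°)·tan²(58°) = 11.85.
Overburden at base level: q = 17.7 × 0.62 = 10.974 kPa.
The water table is 1.02 m below the base (< B = 3.1 m), so the ½γBN_γ term uses γ̄ = γ' + (d_w/B)(γ − γ') = 8.79 + (1.02/3.1)(17.7 − 8.79) = 11.722 kN/m³.
Surcharge term q·N_q = 10.974 × 11.854 = 130.09 kPa; self-weight term 0.5·γ·B·N_γ·s_γ = 0.5 × 11.722 × 3.1 × 8 × 0.9 = 130.81 kPa.
q_ult = 130.09 + 130.81 = 260.9 kPa.
q_net = 260.9 − 10.974 = 249.93 kPa.
q_all(net) = 249.93 / 3.5 = 71.408 kPa.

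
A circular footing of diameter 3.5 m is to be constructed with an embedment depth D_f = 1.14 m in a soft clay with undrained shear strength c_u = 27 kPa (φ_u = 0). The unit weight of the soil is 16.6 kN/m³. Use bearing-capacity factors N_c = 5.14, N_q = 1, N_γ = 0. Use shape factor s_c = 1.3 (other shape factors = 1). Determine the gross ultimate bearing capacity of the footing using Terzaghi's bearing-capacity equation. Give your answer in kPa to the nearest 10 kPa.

Overburden at base level: q = 16.6 × 1.14 = 18.924 kPa.
Cohesion term c·N_c·s_c = 27 × 5.14 × 1.3 = 180.41 kPa; surcharge term q·N_q = 18.924 × 1 = 18.924 kPa.
q_ult = 180.41 + 18.924 = 199.34 kPa.

q_ult ≈ 200 kPa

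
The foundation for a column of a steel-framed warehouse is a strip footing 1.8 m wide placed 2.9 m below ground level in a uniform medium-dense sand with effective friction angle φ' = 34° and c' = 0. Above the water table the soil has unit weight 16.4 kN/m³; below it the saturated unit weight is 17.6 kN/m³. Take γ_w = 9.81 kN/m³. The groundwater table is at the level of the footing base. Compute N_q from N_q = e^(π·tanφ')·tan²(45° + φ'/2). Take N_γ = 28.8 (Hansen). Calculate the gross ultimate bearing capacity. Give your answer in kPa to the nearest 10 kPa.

q_ult ≈ 1600 kPa

tan34° = 0.6745, so N_q = e^(π×0.6745)·tan²(62°) = 8.323 × 3.537 = 29.44.
Effective surcharge at the founding depth q = γ·D_f = 16.4 × 2.9 = 47.56 kPa.
The water table coincides with the base, so in the self-weight term γ → γ' = 7.79 kN/m³.
q_ult = q·N_q + 0.5·γ·B·N_γ
     = 47.56 × 29.44 + 0.5 × 7.79 × 1.8 × 28.8
     = 1400.2 + 201.92 = 1602.1 kPa.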